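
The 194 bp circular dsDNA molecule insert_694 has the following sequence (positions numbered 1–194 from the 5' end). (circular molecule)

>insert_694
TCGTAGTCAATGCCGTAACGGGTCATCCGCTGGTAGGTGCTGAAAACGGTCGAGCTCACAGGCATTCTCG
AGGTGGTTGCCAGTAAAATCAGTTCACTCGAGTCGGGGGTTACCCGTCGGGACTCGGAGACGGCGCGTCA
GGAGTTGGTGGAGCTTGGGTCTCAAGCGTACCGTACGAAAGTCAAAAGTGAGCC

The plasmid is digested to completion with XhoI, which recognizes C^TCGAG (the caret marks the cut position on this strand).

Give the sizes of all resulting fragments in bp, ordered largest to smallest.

XhoI sites (CTCGAG) start at positions 67, 97.
XhoI cuts after the first base of each site, so after positions 67, 97.
Circular molecule, 2 cuts → 2 fragments:
  68–97 → 30 bp
  98–194 then 1–67 → 97 + 67 = 164 bp
Sorted largest to smallest: 164, 30 bp.

164, 30 bp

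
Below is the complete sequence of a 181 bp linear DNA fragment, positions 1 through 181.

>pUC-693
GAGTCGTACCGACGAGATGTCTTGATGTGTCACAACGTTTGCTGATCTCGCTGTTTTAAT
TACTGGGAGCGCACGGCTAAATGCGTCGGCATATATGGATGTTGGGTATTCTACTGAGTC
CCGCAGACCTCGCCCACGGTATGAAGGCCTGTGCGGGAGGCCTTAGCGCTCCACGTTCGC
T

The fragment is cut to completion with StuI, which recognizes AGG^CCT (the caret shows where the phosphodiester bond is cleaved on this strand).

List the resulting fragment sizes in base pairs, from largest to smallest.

StuI sites (AGGCCT) start at positions 145, 158.
StuI cuts after base 3 of each site, so after positions 147, 160.
Linear molecule, 2 cuts → 3 fragments:
  1–147 → 147 bp
  148–160 → 13 bp
  161–181 → 21 bp
Sorted largest to smallest: 147, 21, 13 bp.

147, 21, 13 bp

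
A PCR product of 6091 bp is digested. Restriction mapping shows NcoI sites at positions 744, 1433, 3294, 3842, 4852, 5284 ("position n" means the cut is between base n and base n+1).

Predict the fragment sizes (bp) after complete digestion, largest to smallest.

1861, 1010, 807, 744, 689, 548, 432 bp

Linear molecule, 6 cuts → 7 fragments:
  744 − 0 = 744 bp
  1433 − 744 = 689 bp
  3294 − 1433 = 1861 bp
  3842 − 3294 = 548 bp
  4852 − 3842 = 1010 bp
  5284 − 4852 = 432 bp
  6091 − 5284 = 807 bp
Sorted largest to smallest: 1861, 1010, 807, 744, 689, 548, 432 bp.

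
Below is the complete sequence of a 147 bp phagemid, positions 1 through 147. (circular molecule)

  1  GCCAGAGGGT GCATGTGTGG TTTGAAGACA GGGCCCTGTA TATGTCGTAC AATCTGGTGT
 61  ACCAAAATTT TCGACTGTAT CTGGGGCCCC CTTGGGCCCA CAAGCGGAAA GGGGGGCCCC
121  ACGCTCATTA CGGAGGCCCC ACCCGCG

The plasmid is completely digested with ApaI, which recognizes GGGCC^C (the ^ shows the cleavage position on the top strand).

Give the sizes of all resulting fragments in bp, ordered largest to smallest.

64, 53, 20, 10 bp

ApaI sites (GGGCCC) start at positions 31, 84, 94, 114.
ApaI cuts after base 5 of each site (before the last base), so after positions 35, 88, 98, 118.
Circular molecule, 4 cuts → 4 fragments:
  36–88 → 53 bp
  89–98 → 10 bp
  99–118 → 20 bp
  119–147 then 1–35 → 29 + 35 = 64 bp
Sorted largest to smallest: 64, 53, 20, 10 bp.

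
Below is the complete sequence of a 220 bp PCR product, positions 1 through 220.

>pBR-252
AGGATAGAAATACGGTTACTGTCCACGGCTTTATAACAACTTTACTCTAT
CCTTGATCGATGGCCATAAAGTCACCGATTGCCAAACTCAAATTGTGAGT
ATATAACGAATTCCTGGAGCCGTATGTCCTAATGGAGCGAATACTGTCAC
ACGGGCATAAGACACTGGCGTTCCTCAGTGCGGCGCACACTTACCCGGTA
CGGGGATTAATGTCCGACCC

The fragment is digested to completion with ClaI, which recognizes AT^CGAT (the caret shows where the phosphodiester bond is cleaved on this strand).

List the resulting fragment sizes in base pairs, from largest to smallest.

The ClaI site (ATCGAT) starts at position 56.
ClaI cuts after base 2 of each site, so after position 57.
Linear molecule, 1 cut → 2 fragments:
  1–57 → 57 bp
  58–220 → 163 bp
Sorted largest to smallest: 163, 57 bp.

163, 57 bp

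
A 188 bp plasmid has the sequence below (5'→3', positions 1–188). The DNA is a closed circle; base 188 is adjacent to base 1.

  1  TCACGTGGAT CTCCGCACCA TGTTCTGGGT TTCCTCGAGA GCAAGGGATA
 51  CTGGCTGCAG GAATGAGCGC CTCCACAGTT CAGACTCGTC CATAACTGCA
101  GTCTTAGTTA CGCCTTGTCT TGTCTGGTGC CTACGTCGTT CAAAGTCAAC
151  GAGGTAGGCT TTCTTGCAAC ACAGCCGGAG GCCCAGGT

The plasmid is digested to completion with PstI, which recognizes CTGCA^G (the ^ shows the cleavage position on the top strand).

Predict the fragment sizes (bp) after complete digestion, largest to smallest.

147, 41 bp

PstI sites (CTGCAG) start at positions 55, 96.
PstI cuts after base 5 of each site (before the last base), so after positions 59, 100.
Circular molecule, 2 cuts → 2 fragments:
  60–100 → 41 bp
  101–188 then 1–59 → 88 + 59 = 147 bp
Sorted largest to smallest: 147, 41 bp.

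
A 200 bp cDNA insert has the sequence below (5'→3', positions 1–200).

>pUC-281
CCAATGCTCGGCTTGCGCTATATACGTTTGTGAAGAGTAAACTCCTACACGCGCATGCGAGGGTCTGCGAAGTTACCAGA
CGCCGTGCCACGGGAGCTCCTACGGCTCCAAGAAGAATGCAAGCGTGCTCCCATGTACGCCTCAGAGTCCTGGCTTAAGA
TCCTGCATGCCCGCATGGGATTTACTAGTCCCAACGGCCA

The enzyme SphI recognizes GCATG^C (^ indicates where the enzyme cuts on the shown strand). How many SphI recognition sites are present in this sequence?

2

GCATGC occurs starting at positions 53, 165.
SphI cuts at 2 sites.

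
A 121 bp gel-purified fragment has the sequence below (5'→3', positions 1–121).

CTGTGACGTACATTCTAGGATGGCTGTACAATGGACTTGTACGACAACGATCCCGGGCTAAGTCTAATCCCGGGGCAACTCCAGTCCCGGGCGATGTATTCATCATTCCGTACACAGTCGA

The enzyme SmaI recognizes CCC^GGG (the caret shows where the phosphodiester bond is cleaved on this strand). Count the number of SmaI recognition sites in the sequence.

3

CCCGGG occurs starting at positions 52, 69, 86.
SmaI cuts at 3 sites.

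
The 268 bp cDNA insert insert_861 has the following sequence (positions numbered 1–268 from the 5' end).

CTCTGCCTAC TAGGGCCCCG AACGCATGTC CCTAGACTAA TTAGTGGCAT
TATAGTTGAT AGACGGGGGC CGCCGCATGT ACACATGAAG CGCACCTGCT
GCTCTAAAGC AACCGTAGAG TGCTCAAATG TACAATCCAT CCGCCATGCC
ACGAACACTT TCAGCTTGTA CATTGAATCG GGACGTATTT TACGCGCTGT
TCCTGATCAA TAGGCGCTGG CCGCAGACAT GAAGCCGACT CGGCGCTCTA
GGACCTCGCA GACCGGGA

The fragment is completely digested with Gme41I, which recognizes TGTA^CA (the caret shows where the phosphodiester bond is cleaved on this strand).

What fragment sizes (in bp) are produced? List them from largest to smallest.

98, 81, 51, 38 bp

Gme41I sites (TGTACA) start at positions 78, 129, 167.
Gme41I cuts after base 4 of each site, so after positions 81, 132, 170.
Linear molecule, 3 cuts → 4 fragments:
  1–81 → 81 bp
  82–132 → 51 bp
  133–170 → 38 bp
  171–268 → 98 bp
Sorted largest to smallest: 98, 81, 51, 38 bp.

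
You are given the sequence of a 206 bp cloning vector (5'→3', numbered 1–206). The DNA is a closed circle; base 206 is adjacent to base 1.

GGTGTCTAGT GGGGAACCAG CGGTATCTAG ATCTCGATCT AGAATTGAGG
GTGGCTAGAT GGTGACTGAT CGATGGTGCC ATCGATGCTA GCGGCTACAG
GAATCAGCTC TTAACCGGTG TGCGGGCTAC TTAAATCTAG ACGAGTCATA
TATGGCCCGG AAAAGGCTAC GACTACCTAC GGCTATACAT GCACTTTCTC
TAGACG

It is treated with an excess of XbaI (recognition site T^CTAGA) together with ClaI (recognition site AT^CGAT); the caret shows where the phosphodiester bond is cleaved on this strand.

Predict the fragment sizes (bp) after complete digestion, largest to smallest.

XbaI sites (TCTAGA) start at positions 26, 38, 136, 199.
XbaI cuts after the first base of each site, so after positions 26, 38, 136, 199.
ClaI sites (ATCGAT) start at positions 69, 81.
ClaI cuts after base 2 of each site, so after positions 70, 82.
Combined cut positions: 26, 38, 70, 82, 136, 199.
Circular molecule, 6 cuts → 6 fragments:
  27–38 → 12 bp
  39–70 → 32 bp
  71–82 → 12 bp
  83–136 → 54 bp
  137–199 → 63 bp
  200–206 then 1–26 → 7 + 26 = 33 bp
Sorted largest to smallest: 63, 54, 33, 32, 12, 12 bp.

63, 54, 33, 32, 12, 12 bp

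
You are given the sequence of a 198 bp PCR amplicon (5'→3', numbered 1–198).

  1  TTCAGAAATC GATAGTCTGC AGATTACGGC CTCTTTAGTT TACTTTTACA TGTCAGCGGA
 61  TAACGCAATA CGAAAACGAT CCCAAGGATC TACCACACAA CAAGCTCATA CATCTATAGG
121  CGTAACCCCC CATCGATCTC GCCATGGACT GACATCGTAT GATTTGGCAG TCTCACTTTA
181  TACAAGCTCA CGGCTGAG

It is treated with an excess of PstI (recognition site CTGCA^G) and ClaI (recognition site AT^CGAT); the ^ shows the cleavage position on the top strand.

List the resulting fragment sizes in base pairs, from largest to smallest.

The PstI site (CTGCAG) starts at position 17.
PstI cuts after base 5 of each site (before the last base), so after position 21.
ClaI sites (ATCGAT) start at positions 8, 132.
ClaI cuts after base 2 of each site, so after positions 9, 133.
Combined cut positions: 9, 21, 133.
Linear molecule, 3 cuts → 4 fragments:
  1–9 → 9 bp
  10–21 → 12 bp
  22–133 → 112 bp
  134–198 → 65 bp
Sorted largest to smallest: 112, 65, 12, 9 bp.

112, 65, 12, 9 bp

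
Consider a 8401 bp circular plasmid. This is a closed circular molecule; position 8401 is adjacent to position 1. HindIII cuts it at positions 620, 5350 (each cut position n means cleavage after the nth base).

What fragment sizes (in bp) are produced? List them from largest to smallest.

4730, 3671 bp

Circular molecule, 2 cuts → 2 fragments:
  5350 − 620 = 4730 bp
  wrap: 8401 − 5350 + 620 = 3671 bp
Sorted largest to smallest: 4730, 3671 bp.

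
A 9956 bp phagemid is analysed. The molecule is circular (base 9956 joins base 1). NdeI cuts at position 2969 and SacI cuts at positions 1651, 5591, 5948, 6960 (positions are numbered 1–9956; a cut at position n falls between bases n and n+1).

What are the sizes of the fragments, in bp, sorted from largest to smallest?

4647, 2622, 1318, 1012, 357 bp

Combined cut positions (sorted): 1651, 2969, 5591, 5948, 6960.
Circular molecule, 5 cuts → 5 fragments:
  2969 − 1651 = 1318 bp
  5591 − 2969 = 2622 bp
  5948 − 5591 = 357 bp
  6960 − 5948 = 1012 bp
  wrap: 9956 − 6960 + 1651 = 4647 bp
Sorted largest to smallest: 4647, 2622, 1318, 1012, 357 bp.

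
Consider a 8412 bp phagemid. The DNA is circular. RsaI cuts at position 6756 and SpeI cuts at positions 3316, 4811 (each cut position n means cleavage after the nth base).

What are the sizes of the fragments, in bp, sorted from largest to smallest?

4972, 1945, 1495 bp

Combined cut positions (sorted): 3316, 4811, 6756.
Circular molecule, 3 cuts → 3 fragments:
  4811 − 3316 = 1495 bp
  6756 − 4811 = 1945 bp
  wrap: 8412 − 6756 + 3316 = 4972 bp
Sorted largest to smallest: 4972, 1945, 1495 bp.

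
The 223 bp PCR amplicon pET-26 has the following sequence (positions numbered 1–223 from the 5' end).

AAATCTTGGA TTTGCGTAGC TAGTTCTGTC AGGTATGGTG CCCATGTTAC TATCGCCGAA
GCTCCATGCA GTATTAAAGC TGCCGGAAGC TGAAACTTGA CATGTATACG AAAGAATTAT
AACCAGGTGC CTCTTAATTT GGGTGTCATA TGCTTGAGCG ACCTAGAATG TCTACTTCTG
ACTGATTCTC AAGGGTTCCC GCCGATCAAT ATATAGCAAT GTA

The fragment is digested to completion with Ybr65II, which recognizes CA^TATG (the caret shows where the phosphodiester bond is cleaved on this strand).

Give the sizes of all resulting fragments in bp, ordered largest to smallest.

The Ybr65II site (CATATG) starts at position 147.
Ybr65II cuts after base 2 of each site, so after position 148.
Linear molecule, 1 cut → 2 fragments:
  1–148 → 148 bp
  149–223 → 75 bp
Sorted largest to smallest: 148, 75 bp.

148, 75 bp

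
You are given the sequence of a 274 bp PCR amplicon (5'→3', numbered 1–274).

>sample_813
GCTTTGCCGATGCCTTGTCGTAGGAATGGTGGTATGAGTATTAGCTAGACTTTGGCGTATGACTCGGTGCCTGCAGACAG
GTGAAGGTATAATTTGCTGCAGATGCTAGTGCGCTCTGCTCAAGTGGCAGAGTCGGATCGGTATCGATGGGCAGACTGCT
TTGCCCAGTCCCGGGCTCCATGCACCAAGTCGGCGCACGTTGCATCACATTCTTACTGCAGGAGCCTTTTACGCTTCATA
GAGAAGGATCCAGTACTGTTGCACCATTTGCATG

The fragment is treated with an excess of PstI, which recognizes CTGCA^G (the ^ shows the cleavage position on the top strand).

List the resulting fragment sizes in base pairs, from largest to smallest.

PstI sites (CTGCAG) start at positions 71, 97, 216.
PstI cuts after base 5 of each site (before the last base), so after positions 75, 101, 220.
Linear molecule, 3 cuts → 4 fragments:
  1–75 → 75 bp
  76–101 → 26 bp
  102–220 → 119 bp
  221–274 → 54 bp
Sorted largest to smallest: 119, 75, 54, 26 bp.

119, 75, 54, 26 bp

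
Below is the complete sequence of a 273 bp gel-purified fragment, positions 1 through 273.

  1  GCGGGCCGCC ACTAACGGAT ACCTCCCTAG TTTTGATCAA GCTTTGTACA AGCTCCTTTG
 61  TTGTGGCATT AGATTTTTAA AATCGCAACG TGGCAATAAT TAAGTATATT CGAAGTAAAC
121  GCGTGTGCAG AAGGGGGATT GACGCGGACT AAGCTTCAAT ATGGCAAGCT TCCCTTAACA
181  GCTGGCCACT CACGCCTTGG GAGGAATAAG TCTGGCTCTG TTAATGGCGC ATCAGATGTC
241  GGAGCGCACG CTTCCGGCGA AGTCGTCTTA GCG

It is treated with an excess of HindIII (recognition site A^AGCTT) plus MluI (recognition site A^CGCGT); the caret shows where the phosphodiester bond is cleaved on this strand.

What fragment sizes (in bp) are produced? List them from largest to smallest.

107, 80, 39, 32, 15 bp

HindIII sites (AAGCTT) start at positions 39, 151, 166.
HindIII cuts after the first base of each site, so after positions 39, 151, 166.
The MluI site (ACGCGT) starts at position 119.
MluI cuts after the first base of each site, so after position 119.
Combined cut positions: 39, 119, 151, 166.
Linear molecule, 4 cuts → 5 fragments:
  1–39 → 39 bp
  40–119 → 80 bp
  120–151 → 32 bp
  152–166 → 15 bp
  167–273 → 107 bp
Sorted largest to smallest: 107, 80, 39, 32, 15 bp.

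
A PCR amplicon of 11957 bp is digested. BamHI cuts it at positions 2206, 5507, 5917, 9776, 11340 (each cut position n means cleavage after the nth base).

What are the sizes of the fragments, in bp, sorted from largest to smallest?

3859, 3301, 2206, 1564, 617, 410 bp

Linear molecule, 5 cuts → 6 fragments:
  2206 − 0 = 2206 bp
  5507 − 2206 = 3301 bp
  5917 − 5507 = 410 bp
  9776 − 5917 = 3859 bp
  11340 − 9776 = 1564 bp
  11957 − 11340 = 617 bp
Sorted largest to smallest: 3859, 3301, 2206, 1564, 617, 410 bp.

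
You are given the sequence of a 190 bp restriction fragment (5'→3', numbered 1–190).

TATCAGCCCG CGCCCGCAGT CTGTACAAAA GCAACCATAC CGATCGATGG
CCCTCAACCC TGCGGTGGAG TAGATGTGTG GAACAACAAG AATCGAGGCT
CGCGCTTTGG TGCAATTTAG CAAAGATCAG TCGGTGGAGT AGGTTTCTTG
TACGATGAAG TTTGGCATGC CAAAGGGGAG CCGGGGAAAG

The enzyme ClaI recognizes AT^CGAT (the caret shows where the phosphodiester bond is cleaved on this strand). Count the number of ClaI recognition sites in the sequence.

ATCGAT occurs starting at position 43.
ClaI cuts at 1 site.

1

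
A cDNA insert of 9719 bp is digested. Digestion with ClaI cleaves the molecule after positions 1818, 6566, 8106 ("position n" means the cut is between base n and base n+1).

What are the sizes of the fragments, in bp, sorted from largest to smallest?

4748, 1818, 1613, 1540 bp

Linear molecule, 3 cuts → 4 fragments:
  1818 − 0 = 1818 bp
  6566 − 1818 = 4748 bp
  8106 − 6566 = 1540 bp
  9719 − 8106 = 1613 bp
Sorted largest to smallest: 4748, 1818, 1613, 1540 bp.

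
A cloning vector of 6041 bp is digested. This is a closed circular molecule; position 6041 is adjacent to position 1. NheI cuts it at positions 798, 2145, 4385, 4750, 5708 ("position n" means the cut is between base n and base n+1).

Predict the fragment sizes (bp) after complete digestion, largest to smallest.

Circular molecule, 5 cuts → 5 fragments:
  2145 − 798 = 1347 bp
  4385 − 2145 = 2240 bp
  4750 − 4385 = 365 bp
  5708 − 4750 = 958 bp
  wrap: 6041 − 5708 + 798 = 1131 bp
Sorted largest to smallest: 2240, 1347, 1131, 958, 365 bp.

2240, 1347, 1131, 958, 365 bp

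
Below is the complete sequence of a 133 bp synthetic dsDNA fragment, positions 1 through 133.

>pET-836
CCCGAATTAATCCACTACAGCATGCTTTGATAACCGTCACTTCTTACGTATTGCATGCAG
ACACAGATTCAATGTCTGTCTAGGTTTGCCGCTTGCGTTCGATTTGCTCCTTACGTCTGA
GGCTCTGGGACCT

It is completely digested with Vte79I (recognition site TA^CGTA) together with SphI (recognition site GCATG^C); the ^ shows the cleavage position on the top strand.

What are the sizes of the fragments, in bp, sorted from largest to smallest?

76, 24, 22, 11 bp

The Vte79I site (TACGTA) starts at position 45.
Vte79I cuts after base 2 of each site, so after position 46.
SphI sites (GCATGC) start at positions 20, 53.
SphI cuts after base 5 of each site (before the last base), so after positions 24, 57.
Combined cut positions: 24, 46, 57.
Linear molecule, 3 cuts → 4 fragments:
  1–24 → 24 bp
  25–46 → 22 bp
  47–57 → 11 bp
  58–133 → 76 bp
Sorted largest to smallest: 76, 24, 22, 11 bp.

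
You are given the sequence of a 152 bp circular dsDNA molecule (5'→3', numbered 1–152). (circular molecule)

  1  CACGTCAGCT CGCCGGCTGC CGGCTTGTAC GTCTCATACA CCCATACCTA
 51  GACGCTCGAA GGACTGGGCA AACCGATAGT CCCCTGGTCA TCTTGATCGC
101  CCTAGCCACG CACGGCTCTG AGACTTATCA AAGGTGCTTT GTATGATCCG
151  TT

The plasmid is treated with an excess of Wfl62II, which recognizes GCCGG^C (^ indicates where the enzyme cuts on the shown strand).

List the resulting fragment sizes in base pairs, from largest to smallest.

Wfl62II sites (GCCGGC) start at positions 12, 19.
Wfl62II cuts after base 5 of each site (before the last base), so after positions 16, 23.
Circular molecule, 2 cuts → 2 fragments:
  17–23 → 7 bp
  24–152 then 1–16 → 129 + 16 = 145 bp
Sorted largest to smallest: 145, 7 bp.

145, 7 bp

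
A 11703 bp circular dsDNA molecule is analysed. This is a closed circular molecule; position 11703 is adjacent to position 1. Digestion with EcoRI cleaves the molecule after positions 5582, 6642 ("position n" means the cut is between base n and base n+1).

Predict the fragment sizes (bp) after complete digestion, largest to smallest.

Circular molecule, 2 cuts → 2 fragments:
  6642 − 5582 = 1060 bp
  wrap: 11703 − 6642 + 5582 = 10643 bp
Sorted largest to smallest: 10643, 1060 bp.

10643, 1060 bp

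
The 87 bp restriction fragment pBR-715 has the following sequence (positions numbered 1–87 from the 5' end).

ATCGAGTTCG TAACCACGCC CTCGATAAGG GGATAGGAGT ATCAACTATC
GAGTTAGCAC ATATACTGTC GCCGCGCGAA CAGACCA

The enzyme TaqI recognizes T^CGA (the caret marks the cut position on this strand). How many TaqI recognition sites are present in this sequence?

3

TCGA occurs starting at positions 2, 22, 49.
TaqI cuts at 3 sites.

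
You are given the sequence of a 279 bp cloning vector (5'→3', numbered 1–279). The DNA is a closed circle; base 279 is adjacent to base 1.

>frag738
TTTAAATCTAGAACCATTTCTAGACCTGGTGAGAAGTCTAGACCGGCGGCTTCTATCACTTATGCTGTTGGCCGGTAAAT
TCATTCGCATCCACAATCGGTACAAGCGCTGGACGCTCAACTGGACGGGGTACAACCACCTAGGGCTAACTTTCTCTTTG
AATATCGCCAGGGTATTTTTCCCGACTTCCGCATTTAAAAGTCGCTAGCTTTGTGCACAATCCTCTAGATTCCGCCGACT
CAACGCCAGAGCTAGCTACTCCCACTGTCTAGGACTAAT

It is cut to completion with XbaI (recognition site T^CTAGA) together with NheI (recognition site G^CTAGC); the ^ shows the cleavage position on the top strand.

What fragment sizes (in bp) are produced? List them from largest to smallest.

XbaI sites (TCTAGA) start at positions 7, 19, 37, 224.
XbaI cuts after the first base of each site, so after positions 7, 19, 37, 224.
NheI sites (GCTAGC) start at positions 204, 251.
NheI cuts after the first base of each site, so after positions 204, 251.
Combined cut positions: 7, 19, 37, 204, 224, 251.
Circular molecule, 6 cuts → 6 fragments:
  8–19 → 12 bp
  20–37 → 18 bp
  38–204 → 167 bp
  205–224 → 20 bp
  225–251 → 27 bp
  252–279 then 1–7 → 28 + 7 = 35 bp
Sorted largest to smallest: 167, 35, 27, 20, 18, 12 bp.

167, 35, 27, 20, 18, 12 bp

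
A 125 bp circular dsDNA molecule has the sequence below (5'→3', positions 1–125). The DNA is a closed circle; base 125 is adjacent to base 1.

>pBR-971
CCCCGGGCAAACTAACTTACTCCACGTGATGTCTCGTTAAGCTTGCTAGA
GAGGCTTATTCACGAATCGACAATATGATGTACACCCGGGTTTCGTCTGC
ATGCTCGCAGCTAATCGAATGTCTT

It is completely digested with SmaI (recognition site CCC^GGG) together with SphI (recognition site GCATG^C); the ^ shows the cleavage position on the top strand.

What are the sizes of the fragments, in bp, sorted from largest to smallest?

SmaI sites (CCCGGG) start at positions 2, 85.
SmaI cuts after base 3 of each site, so after positions 4, 87.
The SphI site (GCATGC) starts at position 99.
SphI cuts after base 5 of each site (before the last base), so after position 103.
Combined cut positions: 4, 87, 103.
Circular molecule, 3 cuts → 3 fragments:
  5–87 → 83 bp
  88–103 → 16 bp
  104–125 then 1–4 → 22 + 4 = 26 bp
Sorted largest to smallest: 83, 26, 16 bp.

83, 26, 16 bp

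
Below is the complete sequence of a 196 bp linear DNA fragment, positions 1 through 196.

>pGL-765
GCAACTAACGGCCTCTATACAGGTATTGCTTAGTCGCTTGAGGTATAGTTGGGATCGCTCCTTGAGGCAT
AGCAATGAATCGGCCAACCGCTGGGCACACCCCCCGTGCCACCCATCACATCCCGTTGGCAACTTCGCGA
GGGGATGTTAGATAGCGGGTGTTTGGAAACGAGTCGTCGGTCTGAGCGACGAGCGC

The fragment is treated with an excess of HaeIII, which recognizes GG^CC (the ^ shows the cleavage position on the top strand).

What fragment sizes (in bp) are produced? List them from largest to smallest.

113, 72, 11 bp

HaeIII sites (GGCC) start at positions 10, 82.
HaeIII cuts after base 2 of each site, so after positions 11, 83.
Linear molecule, 2 cuts → 3 fragments:
  1–11 → 11 bp
  12–83 → 72 bp
  84–196 → 113 bp
Sorted largest to smallest: 113, 72, 11 bp.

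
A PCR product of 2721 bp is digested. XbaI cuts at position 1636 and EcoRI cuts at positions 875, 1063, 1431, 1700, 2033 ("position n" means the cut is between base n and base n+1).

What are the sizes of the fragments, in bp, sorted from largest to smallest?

Combined cut positions (sorted): 875, 1063, 1431, 1636, 1700, 2033.
Linear molecule, 6 cuts → 7 fragments:
  875 − 0 = 875 bp
  1063 − 875 = 188 bp
  1431 − 1063 = 368 bp
  1636 − 1431 = 205 bp
  1700 − 1636 = 64 bp
  2033 − 1700 = 333 bp
  2721 − 2033 = 688 bp
Sorted largest to smallest: 875, 688, 368, 333, 205, 188, 64 bp.

875, 688, 368, 333, 205, 188, 64 bp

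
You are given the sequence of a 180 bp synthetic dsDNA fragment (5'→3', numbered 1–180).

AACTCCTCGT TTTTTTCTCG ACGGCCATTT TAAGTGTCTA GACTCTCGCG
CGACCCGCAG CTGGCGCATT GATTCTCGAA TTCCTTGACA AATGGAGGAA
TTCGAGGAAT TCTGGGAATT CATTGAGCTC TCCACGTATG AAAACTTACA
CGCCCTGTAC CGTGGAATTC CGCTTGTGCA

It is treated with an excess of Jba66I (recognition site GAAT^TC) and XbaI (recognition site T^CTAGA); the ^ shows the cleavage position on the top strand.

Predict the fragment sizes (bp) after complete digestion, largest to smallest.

49, 44, 37, 20, 12, 9, 9 bp

Jba66I sites (GAATTC) start at positions 78, 98, 107, 116, 165.
Jba66I cuts after base 4 of each site, so after positions 81, 101, 110, 119, 168.
The XbaI site (TCTAGA) starts at position 37.
XbaI cuts after the first base of each site, so after position 37.
Combined cut positions: 37, 81, 101, 110, 119, 168.
Linear molecule, 6 cuts → 7 fragments:
  1–37 → 37 bp
  38–81 → 44 bp
  82–101 → 20 bp
  102–110 → 9 bp
  111–119 → 9 bp
  120–168 → 49 bp
  169–180 → 12 bp
Sorted largest to smallest: 49, 44, 37, 20, 12, 9, 9 bp.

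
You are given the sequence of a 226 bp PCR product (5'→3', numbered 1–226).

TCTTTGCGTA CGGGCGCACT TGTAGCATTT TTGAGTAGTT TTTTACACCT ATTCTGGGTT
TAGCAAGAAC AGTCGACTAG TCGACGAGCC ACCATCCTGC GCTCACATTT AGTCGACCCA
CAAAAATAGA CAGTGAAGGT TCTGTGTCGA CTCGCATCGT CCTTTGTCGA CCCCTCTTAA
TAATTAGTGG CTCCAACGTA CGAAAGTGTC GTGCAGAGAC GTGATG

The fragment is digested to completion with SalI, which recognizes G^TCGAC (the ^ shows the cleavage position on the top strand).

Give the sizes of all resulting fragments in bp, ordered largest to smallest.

SalI sites (GTCGAC) start at positions 72, 80, 112, 146, 166.
SalI cuts after the first base of each site, so after positions 72, 80, 112, 146, 166.
Linear molecule, 5 cuts → 6 fragments:
  1–72 → 72 bp
  73–80 → 8 bp
  81–112 → 32 bp
  113–146 → 34 bp
  147–166 → 20 bp
  167–226 → 60 bp
Sorted largest to smallest: 72, 60, 34, 32, 20, 8 bp.

72, 60, 34, 32, 20, 8 bp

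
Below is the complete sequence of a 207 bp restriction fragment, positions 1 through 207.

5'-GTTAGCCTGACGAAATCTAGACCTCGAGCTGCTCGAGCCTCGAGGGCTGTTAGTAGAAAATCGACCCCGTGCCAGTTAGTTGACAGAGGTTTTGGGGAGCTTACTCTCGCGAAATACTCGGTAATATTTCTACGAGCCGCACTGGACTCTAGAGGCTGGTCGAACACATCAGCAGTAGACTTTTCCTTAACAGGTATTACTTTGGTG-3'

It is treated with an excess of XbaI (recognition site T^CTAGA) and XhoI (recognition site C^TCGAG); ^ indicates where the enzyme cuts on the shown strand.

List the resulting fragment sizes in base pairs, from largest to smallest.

XbaI sites (TCTAGA) start at positions 16, 148.
XbaI cuts after the first base of each site, so after positions 16, 148.
XhoI sites (CTCGAG) start at positions 23, 32, 39.
XhoI cuts after the first base of each site, so after positions 23, 32, 39.
Combined cut positions: 16, 23, 32, 39, 148.
Linear molecule, 5 cuts → 6 fragments:
  1–16 → 16 bp
  17–23 → 7 bp
  24–32 → 9 bp
  33–39 → 7 bp
  40–148 → 109 bp
  149–207 → 59 bp
Sorted largest to smallest: 109, 59, 16, 9, 7, 7 bp.

109, 59, 16, 9, 7, 7 bp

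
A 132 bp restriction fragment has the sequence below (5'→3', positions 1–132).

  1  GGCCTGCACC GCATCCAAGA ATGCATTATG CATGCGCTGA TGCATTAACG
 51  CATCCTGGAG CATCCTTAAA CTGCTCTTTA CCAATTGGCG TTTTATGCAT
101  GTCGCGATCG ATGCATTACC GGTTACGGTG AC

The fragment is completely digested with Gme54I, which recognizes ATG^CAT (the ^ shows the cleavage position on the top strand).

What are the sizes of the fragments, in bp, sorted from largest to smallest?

Gme54I sites (ATGCAT) start at positions 21, 28, 40, 95, 111.
Gme54I cuts after base 3 of each site, so after positions 23, 30, 42, 97, 113.
Linear molecule, 5 cuts → 6 fragments:
  1–23 → 23 bp
  24–30 → 7 bp
  31–42 → 12 bp
  43–97 → 55 bp
  98–113 → 16 bp
  114–132 → 19 bp
Sorted largest to smallest: 55, 23, 19, 16, 12, 7 bp.

55, 23, 19, 16, 12, 7 bp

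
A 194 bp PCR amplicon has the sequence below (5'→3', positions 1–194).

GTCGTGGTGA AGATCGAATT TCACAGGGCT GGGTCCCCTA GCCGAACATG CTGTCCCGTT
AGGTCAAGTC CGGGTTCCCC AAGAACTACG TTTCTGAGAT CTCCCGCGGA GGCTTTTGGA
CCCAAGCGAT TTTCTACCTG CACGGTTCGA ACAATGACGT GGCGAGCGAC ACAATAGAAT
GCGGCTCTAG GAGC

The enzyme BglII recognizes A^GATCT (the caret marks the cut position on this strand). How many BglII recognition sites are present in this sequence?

1

AGATCT occurs starting at position 97.
BglII cuts at 1 site.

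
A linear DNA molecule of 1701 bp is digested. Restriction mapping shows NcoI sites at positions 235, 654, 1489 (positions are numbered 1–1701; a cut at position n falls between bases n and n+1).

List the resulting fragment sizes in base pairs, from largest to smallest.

Linear molecule, 3 cuts → 4 fragments:
  235 − 0 = 235 bp
  654 − 235 = 419 bp
  1489 − 654 = 835 bp
  1701 − 1489 = 212 bp
Sorted largest to smallest: 835, 419, 235, 212 bp.

835, 419, 235, 212 bp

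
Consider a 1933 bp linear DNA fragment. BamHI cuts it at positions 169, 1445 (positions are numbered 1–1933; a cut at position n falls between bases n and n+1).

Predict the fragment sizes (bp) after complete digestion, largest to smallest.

1276, 488, 169 bp

Linear molecule, 2 cuts → 3 fragments:
  169 − 0 = 169 bp
  1445 − 169 = 1276 bp
  1933 − 1445 = 488 bp
Sorted largest to smallest: 1276, 488, 169 bp.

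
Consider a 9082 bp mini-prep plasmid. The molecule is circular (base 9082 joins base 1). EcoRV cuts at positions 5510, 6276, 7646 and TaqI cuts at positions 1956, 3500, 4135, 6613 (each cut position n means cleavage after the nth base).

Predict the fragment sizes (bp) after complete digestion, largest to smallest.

Combined cut positions (sorted): 1956, 3500, 4135, 5510, 6276, 6613, 7646.
Circular molecule, 7 cuts → 7 fragments:
  3500 − 1956 = 1544 bp
  4135 − 3500 = 635 bp
  5510 − 4135 = 1375 bp
  6276 − 5510 = 766 bp
  6613 − 6276 = 337 bp
  7646 − 6613 = 1033 bp
  wrap: 9082 − 7646 + 1956 = 3392 bp
Sorted largest to smallest: 3392, 1544, 1375, 1033, 766, 635, 337 bp.

3392, 1544, 1375, 1033, 766, 635, 337 bp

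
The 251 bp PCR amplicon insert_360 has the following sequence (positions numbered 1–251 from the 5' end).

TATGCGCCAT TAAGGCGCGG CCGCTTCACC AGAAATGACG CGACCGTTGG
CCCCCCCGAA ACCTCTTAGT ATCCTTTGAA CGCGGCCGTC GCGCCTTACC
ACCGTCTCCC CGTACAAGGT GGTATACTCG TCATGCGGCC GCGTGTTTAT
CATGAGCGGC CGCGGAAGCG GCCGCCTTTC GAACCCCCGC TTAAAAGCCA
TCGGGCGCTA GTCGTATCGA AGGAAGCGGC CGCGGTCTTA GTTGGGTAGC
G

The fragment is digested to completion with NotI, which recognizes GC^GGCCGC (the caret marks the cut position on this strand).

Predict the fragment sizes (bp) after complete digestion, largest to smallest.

118, 58, 24, 21, 18, 12 bp

NotI sites (GCGGCCGC) start at positions 17, 135, 156, 168, 226.
NotI cuts after base 2 of each site, so after positions 18, 136, 157, 169, 227.
Linear molecule, 5 cuts → 6 fragments:
  1–18 → 18 bp
  19–136 → 118 bp
  137–157 → 21 bp
  158–169 → 12 bp
  170–227 → 58 bp
  228–251 → 24 bp
Sorted largest to smallest: 118, 58, 24, 21, 18, 12 bp.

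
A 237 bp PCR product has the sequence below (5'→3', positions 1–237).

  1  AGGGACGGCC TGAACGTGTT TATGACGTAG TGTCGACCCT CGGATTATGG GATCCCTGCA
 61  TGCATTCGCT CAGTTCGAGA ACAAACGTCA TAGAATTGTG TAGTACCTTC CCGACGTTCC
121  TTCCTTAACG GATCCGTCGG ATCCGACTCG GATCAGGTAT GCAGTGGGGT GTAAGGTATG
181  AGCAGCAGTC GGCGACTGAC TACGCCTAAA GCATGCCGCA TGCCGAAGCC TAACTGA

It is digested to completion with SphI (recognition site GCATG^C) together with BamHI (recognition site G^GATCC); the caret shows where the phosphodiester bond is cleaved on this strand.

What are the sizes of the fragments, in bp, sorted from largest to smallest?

76, 68, 50, 15, 12, 9, 7 bp

SphI sites (GCATGC) start at positions 58, 211, 218.
SphI cuts after base 5 of each site (before the last base), so after positions 62, 215, 222.
BamHI sites (GGATCC) start at positions 50, 130, 139.
BamHI cuts after the first base of each site, so after positions 50, 130, 139.
Combined cut positions: 50, 62, 130, 139, 215, 222.
Linear molecule, 6 cuts → 7 fragments:
  1–50 → 50 bp
  51–62 → 12 bp
  63–130 → 68 bp
  131–139 → 9 bp
  140–215 → 76 bp
  216–222 → 7 bp
  223–237 → 15 bp
Sorted largest to smallest: 76, 68, 50, 15, 12, 9, 7 bp.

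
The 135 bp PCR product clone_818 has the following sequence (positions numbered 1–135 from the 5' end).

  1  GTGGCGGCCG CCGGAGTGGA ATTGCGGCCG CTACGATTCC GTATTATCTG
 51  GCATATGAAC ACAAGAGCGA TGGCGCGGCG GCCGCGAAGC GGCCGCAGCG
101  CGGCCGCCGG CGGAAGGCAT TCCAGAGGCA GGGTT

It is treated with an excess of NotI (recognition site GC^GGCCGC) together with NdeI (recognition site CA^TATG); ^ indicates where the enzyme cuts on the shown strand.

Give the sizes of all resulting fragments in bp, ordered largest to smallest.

NotI sites (GCGGCCGC) start at positions 4, 24, 78, 89, 100.
NotI cuts after base 2 of each site, so after positions 5, 25, 79, 90, 101.
The NdeI site (CATATG) starts at position 52.
NdeI cuts after base 2 of each site, so after position 53.
Combined cut positions: 5, 25, 53, 79, 90, 101.
Linear molecule, 6 cuts → 7 fragments:
  1–5 → 5 bp
  6–25 → 20 bp
  26–53 → 28 bp
  54–79 → 26 bp
  80–90 → 11 bp
  91–101 → 11 bp
  102–135 → 34 bp
Sorted largest to smallest: 34, 28, 26, 20, 11, 11, 5 bp.

34, 28, 26, 20, 11, 11, 5 bp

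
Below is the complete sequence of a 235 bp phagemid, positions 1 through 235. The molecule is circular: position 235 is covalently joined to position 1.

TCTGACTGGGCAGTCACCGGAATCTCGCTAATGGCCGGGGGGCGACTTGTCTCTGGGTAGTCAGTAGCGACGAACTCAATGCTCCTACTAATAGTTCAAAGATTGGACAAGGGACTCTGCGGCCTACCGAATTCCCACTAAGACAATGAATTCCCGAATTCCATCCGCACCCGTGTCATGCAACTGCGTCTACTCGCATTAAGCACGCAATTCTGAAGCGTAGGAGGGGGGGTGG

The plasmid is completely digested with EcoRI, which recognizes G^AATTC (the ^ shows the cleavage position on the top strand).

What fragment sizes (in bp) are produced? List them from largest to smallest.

208, 19, 8 bp

EcoRI sites (GAATTC) start at positions 129, 148, 156.
EcoRI cuts after the first base of each site, so after positions 129, 148, 156.
Circular molecule, 3 cuts → 3 fragments:
  130–148 → 19 bp
  149–156 → 8 bp
  157–235 then 1–129 → 79 + 129 = 208 bp
Sorted largest to smallest: 208, 19, 8 bp.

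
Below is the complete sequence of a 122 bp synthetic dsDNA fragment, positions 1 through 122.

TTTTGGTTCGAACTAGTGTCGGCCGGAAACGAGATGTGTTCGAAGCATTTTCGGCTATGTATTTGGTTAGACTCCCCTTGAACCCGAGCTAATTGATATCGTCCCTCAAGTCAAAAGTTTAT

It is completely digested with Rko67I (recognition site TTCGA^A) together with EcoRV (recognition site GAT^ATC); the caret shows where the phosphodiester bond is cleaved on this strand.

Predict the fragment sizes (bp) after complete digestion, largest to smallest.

54, 32, 25, 11 bp

Rko67I sites (TTCGAA) start at positions 7, 39.
Rko67I cuts after base 5 of each site (before the last base), so after positions 11, 43.
The EcoRV site (GATATC) starts at position 95.
EcoRV cuts after base 3 of each site, so after position 97.
Combined cut positions: 11, 43, 97.
Linear molecule, 3 cuts → 4 fragments:
  1–11 → 11 bp
  12–43 → 32 bp
  44–97 → 54 bp
  98–122 → 25 bp
Sorted largest to smallest: 54, 32, 25, 11 bp.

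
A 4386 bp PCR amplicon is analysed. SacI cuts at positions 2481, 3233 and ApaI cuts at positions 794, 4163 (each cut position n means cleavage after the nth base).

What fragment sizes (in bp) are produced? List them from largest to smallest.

1687, 930, 794, 752, 223 bp

Combined cut positions (sorted): 794, 2481, 3233, 4163.
Linear molecule, 4 cuts → 5 fragments:
  794 − 0 = 794 bp
  2481 − 794 = 1687 bp
  3233 − 2481 = 752 bp
  4163 − 3233 = 930 bp
  4386 − 4163 = 223 bp
Sorted largest to smallest: 1687, 930, 794, 752, 223 bp.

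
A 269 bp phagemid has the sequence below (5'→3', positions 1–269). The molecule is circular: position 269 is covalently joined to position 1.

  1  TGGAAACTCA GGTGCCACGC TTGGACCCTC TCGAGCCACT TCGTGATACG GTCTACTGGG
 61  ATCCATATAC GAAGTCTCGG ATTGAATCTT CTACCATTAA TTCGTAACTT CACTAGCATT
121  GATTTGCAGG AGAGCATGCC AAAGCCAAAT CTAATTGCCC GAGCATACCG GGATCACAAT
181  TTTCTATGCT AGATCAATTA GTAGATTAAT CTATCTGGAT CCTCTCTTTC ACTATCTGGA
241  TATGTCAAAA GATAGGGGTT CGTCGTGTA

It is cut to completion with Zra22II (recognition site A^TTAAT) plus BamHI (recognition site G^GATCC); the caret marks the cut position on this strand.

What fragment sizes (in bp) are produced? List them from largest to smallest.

111, 109, 37, 12 bp

Zra22II sites (ATTAAT) start at positions 96, 205.
Zra22II cuts after the first base of each site, so after positions 96, 205.
BamHI sites (GGATCC) start at positions 59, 217.
BamHI cuts after the first base of each site, so after positions 59, 217.
Combined cut positions: 59, 96, 205, 217.
Circular molecule, 4 cuts → 4 fragments:
  60–96 → 37 bp
  97–205 → 109 bp
  206–217 → 12 bp
  218–269 then 1–59 → 52 + 59 = 111 bp
Sorted largest to smallest: 111, 109, 37, 12 bp.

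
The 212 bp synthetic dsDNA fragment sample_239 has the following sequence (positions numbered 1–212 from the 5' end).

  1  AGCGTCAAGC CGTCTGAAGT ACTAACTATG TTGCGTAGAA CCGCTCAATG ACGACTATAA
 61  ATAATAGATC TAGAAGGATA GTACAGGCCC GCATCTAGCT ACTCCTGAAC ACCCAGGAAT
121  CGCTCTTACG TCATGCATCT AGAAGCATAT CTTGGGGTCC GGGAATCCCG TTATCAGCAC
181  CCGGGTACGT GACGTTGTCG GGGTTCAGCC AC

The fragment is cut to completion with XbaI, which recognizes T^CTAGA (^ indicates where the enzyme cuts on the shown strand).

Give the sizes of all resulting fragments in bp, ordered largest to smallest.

XbaI sites (TCTAGA) start at positions 69, 138.
XbaI cuts after the first base of each site, so after positions 69, 138.
Linear molecule, 2 cuts → 3 fragments:
  1–69 → 69 bp
  70–138 → 69 bp
  139–212 → 74 bp
Sorted largest to smallest: 74, 69, 69 bp.

74, 69, 69 bp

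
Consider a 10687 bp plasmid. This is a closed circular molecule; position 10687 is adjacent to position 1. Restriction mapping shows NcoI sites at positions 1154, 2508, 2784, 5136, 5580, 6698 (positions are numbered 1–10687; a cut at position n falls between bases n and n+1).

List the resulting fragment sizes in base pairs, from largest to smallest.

5143, 2352, 1354, 1118, 444, 276 bp

Circular molecule, 6 cuts → 6 fragments:
  2508 − 1154 = 1354 bp
  2784 − 2508 = 276 bp
  5136 − 2784 = 2352 bp
  5580 − 5136 = 444 bp
  6698 − 5580 = 1118 bp
  wrap: 10687 − 6698 + 1154 = 5143 bp
Sorted largest to smallest: 5143, 2352, 1354, 1118, 444, 276 bp.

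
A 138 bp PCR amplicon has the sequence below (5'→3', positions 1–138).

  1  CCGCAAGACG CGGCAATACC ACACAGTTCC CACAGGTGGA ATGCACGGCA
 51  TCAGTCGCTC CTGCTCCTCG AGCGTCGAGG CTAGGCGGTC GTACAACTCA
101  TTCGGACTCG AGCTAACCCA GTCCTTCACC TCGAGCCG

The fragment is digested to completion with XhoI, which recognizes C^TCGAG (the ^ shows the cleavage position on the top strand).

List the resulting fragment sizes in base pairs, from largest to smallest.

67, 40, 23, 8 bp

XhoI sites (CTCGAG) start at positions 67, 107, 130.
XhoI cuts after the first base of each site, so after positions 67, 107, 130.
Linear molecule, 3 cuts → 4 fragments:
  1–67 → 67 bp
  68–107 → 40 bp
  108–130 → 23 bp
  131–138 → 8 bp
Sorted largest to smallest: 67, 40, 23, 8 bp.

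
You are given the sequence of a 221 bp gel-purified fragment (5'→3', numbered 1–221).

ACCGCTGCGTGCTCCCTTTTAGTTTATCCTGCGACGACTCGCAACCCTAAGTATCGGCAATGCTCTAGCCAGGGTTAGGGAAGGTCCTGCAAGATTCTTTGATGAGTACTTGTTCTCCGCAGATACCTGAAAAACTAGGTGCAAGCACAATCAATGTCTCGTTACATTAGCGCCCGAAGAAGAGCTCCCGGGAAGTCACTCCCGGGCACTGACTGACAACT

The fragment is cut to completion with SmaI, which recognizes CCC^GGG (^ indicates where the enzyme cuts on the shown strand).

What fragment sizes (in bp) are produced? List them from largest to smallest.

SmaI sites (CCCGGG) start at positions 187, 201.
SmaI cuts after base 3 of each site, so after positions 189, 203.
Linear molecule, 2 cuts → 3 fragments:
  1–189 → 189 bp
  190–203 → 14 bp
  204–221 → 18 bp
Sorted largest to smallest: 189, 18, 14 bp.

189, 18, 14 bp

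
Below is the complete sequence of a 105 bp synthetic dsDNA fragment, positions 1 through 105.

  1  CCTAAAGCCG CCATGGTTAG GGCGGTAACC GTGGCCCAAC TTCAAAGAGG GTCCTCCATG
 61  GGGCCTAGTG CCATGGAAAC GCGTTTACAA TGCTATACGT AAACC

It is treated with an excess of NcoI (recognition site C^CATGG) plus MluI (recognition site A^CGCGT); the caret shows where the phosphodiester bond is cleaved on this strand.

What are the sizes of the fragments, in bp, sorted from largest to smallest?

NcoI sites (CCATGG) start at positions 11, 56, 71.
NcoI cuts after the first base of each site, so after positions 11, 56, 71.
The MluI site (ACGCGT) starts at position 79.
MluI cuts after the first base of each site, so after position 79.
Combined cut positions: 11, 56, 71, 79.
Linear molecule, 4 cuts → 5 fragments:
  1–11 → 11 bp
  12–56 → 45 bp
  57–71 → 15 bp
  72–79 → 8 bp
  80–105 → 26 bp
Sorted largest to smallest: 45, 26, 15, 11, 8 bp.

45, 26, 15, 11, 8 bp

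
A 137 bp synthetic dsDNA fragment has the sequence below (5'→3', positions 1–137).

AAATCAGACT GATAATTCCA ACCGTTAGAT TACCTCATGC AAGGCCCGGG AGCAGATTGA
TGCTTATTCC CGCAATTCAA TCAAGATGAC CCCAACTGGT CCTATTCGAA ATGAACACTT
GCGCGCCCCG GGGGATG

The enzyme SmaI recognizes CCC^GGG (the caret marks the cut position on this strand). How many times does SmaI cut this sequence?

CCCGGG occurs starting at positions 45, 127.
SmaI cuts at 2 sites.

2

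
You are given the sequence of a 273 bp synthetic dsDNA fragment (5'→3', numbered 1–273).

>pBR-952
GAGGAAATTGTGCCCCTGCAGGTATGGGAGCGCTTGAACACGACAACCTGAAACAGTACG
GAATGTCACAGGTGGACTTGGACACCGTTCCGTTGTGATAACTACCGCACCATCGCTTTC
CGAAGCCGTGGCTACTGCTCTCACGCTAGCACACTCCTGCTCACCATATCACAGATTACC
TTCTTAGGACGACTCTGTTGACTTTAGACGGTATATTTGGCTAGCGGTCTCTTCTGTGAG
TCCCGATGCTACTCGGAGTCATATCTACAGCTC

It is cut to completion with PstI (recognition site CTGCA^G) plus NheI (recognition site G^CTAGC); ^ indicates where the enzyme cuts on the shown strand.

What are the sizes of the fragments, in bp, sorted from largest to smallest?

125, 75, 53, 20 bp

The PstI site (CTGCAG) starts at position 16.
PstI cuts after base 5 of each site (before the last base), so after position 20.
NheI sites (GCTAGC) start at positions 145, 220.
NheI cuts after the first base of each site, so after positions 145, 220.
Combined cut positions: 20, 145, 220.
Linear molecule, 3 cuts → 4 fragments:
  1–20 → 20 bp
  21–145 → 125 bp
  146–220 → 75 bp
  221–273 → 53 bp
Sorted largest to smallest: 125, 75, 53, 20 bp.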